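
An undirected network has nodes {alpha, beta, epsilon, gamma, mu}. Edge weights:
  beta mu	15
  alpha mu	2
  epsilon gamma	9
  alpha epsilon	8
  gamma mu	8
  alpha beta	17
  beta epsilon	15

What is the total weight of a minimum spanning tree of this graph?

33

Kruskal's algorithm — process edges by increasing weight (ties by edge label):
alpha mu (2): add — endpoints in different components.
alpha epsilon (8): add — endpoints in different components.
gamma mu (8): add — endpoints in different components.
epsilon gamma (9): skip — gamma and epsilon already connected.
beta epsilon (15): add — endpoints in different components.
MST edges: alpha mu, alpha epsilon, gamma mu, beta epsilon; total weight 2+8+8+15 = 33.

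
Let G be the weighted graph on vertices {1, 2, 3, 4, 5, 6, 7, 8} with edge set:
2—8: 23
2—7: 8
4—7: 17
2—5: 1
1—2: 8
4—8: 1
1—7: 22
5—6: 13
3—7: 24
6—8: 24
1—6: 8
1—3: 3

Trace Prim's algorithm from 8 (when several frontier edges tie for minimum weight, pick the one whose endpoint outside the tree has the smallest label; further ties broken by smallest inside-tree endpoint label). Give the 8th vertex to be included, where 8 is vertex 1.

Grow the tree from 8 using Prim:
Step 1: cheapest edge leaving the tree is 4—8 (1); add 4.
Step 2: cheapest edge leaving the tree is 4—7 (17); add 7.
Step 3: cheapest edge leaving the tree is 2—7 (8); add 2.
Step 4: cheapest edge leaving the tree is 2—5 (1); add 5.
Step 5: cheapest edge leaving the tree is 1—2 (8); add 1.
Step 6: cheapest edge leaving the tree is 1—3 (3); add 3.
Step 7: cheapest edge leaving the tree is 1—6 (8); add 6.
Vertex order: 8, 4, 7, 2, 5, 1, 3, 6. The 8th vertex is 6.

6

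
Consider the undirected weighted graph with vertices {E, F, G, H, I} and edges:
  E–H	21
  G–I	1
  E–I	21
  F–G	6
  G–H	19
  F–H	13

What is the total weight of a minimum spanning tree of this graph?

Grow the tree from I using Prim:
Step 1: cheapest edge leaving the tree is G–I (1); add G.
Step 2: cheapest edge leaving the tree is F–G (6); add F.
Step 3: cheapest edge leaving the tree is F–H (13); add H.
Step 4: cheapest edge leaving the tree is E–H (21); add E.
MST edges: G–I, F–G, F–H, E–H; total weight 1+6+13+21 = 41.

41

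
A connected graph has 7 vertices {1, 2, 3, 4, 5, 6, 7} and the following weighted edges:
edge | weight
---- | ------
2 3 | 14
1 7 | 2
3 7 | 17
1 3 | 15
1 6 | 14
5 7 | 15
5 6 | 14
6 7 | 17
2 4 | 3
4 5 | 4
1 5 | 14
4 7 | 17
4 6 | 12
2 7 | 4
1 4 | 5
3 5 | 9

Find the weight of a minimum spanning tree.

Sort edges by weight, then run Kruskal:
1 7 (2): add. Components now {1,7} {2} {3} {4} {5} {6}
2 4 (3): add. Components now {1,7} {2,4} {3} {5} {6}
2 7 (4): add. Components now {1,2,4,7} {3} {5} {6}
4 5 (4): add. Components now {1,2,4,5,7} {3} {6}
1 4 (5): skip — 1 and 4 already connected.
3 5 (9): add. Components now {1,2,3,4,5,7} {6}
4 6 (12): add. Components now {1,2,3,4,5,6,7}
MST edges: 1 7, 2 4, 2 7, 4 5, 3 5, 4 6; total weight 2+3+4+4+9+12 = 34.

34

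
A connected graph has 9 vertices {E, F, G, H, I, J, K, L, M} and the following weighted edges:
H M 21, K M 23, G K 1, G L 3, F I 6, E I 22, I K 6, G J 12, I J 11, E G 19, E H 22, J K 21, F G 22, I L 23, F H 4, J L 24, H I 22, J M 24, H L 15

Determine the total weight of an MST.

71

Sort edges by weight, then run Kruskal:
G K (1): add — endpoints in different components.
G L (3): add — endpoints in different components.
F H (4): add — endpoints in different components.
F I (6): add — endpoints in different components.
I K (6): add — endpoints in different components.
I J (11): add — endpoints in different components.
G J (12): skip — G and J already connected.
H L (15): skip — H and L already connected.
E G (19): add — endpoints in different components.
H M (21): add — endpoints in different components.
MST edges: G K, G L, F H, F I, I K, I J, E G, H M; total weight 1+3+4+6+6+11+19+21 = 71.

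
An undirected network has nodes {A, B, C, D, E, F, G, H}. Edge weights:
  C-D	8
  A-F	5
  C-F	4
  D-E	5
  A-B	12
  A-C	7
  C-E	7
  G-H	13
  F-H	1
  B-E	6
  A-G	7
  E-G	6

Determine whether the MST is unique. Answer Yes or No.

No

Kruskal's algorithm — process edges by increasing weight (ties by edge label):
F-H (1): add — endpoints in different components.
C-F (4): add — endpoints in different components.
A-F (5): add — endpoints in different components.
D-E (5): add — endpoints in different components.
B-E (6): add — endpoints in different components.
E-G (6): add — endpoints in different components.
A-C (7): skip — A and C already connected.
A-G (7): add — endpoints in different components.
Non-tree edge C-E has weight 7, equal to the heaviest edge on its tree cycle — swapping gives another MST of the same weight. Not unique.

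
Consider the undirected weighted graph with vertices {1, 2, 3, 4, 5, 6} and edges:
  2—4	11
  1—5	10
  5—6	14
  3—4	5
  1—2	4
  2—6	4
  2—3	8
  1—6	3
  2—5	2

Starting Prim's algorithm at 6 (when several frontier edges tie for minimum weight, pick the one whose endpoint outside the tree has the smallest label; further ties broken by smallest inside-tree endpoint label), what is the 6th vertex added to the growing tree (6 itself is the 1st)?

Grow the tree from 6 using Prim:
Step 1: cheapest edge leaving the tree is 1—6 (3); add 1.
Step 2: cheapest edge leaving the tree is 1—2 (4); add 2.
Step 3: cheapest edge leaving the tree is 2—5 (2); add 5.
Step 4: cheapest edge leaving the tree is 2—3 (8); add 3.
Step 5: cheapest edge leaving the tree is 3—4 (5); add 4.
Vertex order: 6, 1, 2, 5, 3, 4. The 6th vertex is 4.

4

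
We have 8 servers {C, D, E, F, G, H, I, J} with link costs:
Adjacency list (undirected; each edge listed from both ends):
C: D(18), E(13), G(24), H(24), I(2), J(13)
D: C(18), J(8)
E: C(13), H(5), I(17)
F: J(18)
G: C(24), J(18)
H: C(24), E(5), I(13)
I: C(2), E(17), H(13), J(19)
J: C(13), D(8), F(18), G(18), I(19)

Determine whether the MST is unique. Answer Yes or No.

Sort edges by weight, then run Kruskal:
C–I (2): add — endpoints in different components.
E–H (5): add — endpoints in different components.
D–J (8): add — endpoints in different components.
C–E (13): add — endpoints in different components.
C–J (13): add — endpoints in different components.
H–I (13): skip — H and I already connected.
E–I (17): skip — E and I already connected.
C–D (18): skip — C and D already connected.
F–J (18): add — endpoints in different components.
G–J (18): add — endpoints in different components.
Non-tree edge H–I has weight 13, equal to the heaviest edge on its tree cycle — swapping gives another MST of the same weight. Not unique.

No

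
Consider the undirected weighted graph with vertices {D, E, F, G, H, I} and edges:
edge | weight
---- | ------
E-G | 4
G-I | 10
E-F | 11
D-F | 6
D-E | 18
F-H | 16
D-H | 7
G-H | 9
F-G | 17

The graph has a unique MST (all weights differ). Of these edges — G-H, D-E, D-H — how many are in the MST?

Kruskal's algorithm — process edges by increasing weight (ties by edge label):
E-G (4): add. Components now {D} {E,G} {F} {H} {I}
D-F (6): add. Components now {D,F} {E,G} {H} {I}
D-H (7): add. Components now {D,F,H} {E,G} {I}
G-H (9): add. Components now {D,E,F,G,H} {I}
G-I (10): add. Components now {D,E,F,G,H,I}
MST edge set: {E-G, D-F, D-H, G-H, G-I}.
Of the listed edges, {G-H, D-H} are in the MST → 2.

2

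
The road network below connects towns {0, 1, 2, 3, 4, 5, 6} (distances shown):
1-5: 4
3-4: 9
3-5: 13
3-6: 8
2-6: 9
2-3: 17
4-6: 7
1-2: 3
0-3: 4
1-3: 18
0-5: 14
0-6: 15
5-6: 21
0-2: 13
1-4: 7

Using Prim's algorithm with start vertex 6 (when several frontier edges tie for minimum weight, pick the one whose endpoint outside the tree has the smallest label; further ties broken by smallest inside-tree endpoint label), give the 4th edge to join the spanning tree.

Prim's algorithm from 6:
Step 1: cheapest edge leaving the tree is 4-6 (7); add 4.
Step 2: cheapest edge leaving the tree is 1-4 (7); add 1.
Step 3: cheapest edge leaving the tree is 1-2 (3); add 2.
Step 4: cheapest edge leaving the tree is 1-5 (4); add 5.
Step 5: cheapest edge leaving the tree is 3-6 (8); add 3.
Step 6: cheapest edge leaving the tree is 0-3 (4); add 0.
The 4th edge added is 1-5.

1-5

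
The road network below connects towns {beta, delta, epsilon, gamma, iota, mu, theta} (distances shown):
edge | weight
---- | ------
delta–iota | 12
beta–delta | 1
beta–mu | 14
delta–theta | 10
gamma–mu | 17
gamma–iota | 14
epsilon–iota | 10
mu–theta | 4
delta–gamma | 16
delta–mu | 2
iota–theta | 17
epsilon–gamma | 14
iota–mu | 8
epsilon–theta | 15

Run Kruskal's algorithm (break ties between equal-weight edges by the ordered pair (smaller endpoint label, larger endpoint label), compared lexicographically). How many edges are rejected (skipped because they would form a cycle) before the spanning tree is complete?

Kruskal's algorithm — process edges by increasing weight (ties by edge label):
beta–delta (1): add. Components now {epsilon} {theta} {beta,delta} {mu} {gamma} {iota}
delta–mu (2): add. Components now {epsilon} {theta} {beta,delta,mu} {gamma} {iota}
mu–theta (4): add. Components now {epsilon} {beta,delta,mu,theta} {gamma} {iota}
iota–mu (8): add. Components now {epsilon} {beta,delta,iota,mu,theta} {gamma}
delta–theta (10): skip — theta and delta already connected.
epsilon–iota (10): add. Components now {beta,delta,epsilon,iota,mu,theta} {gamma}
delta–iota (12): skip — delta and iota already connected.
beta–mu (14): skip — beta and mu already connected.
epsilon–gamma (14): add. Components now {beta,delta,epsilon,gamma,iota,mu,theta}
Edges rejected before the tree was complete: 3.

3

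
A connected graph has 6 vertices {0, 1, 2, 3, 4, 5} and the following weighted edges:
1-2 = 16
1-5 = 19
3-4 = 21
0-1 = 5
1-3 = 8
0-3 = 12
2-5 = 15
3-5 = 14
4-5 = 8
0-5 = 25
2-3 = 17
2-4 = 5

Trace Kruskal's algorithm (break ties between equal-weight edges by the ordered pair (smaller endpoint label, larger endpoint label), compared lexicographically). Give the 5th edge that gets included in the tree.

3-5

Kruskal's algorithm — process edges by increasing weight (ties by edge label):
0-1 (5): add — endpoints in different components.
2-4 (5): add — endpoints in different components.
1-3 (8): add — endpoints in different components.
4-5 (8): add — endpoints in different components.
0-3 (12): skip — 0 and 3 already connected.
3-5 (14): add — endpoints in different components.
The 5th edge added is 3-5.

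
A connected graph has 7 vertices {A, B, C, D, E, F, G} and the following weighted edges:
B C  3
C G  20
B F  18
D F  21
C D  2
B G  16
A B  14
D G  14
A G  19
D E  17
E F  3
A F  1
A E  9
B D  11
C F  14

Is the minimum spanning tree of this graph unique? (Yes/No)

No

Kruskal's algorithm — process edges by increasing weight (ties by edge label):
A F (1): add — endpoints in different components.
C D (2): add — endpoints in different components.
B C (3): add — endpoints in different components.
E F (3): add — endpoints in different components.
A E (9): skip — A and E already connected.
B D (11): skip — B and D already connected.
A B (14): add — endpoints in different components.
C F (14): skip — C and F already connected.
D G (14): add — endpoints in different components.
Non-tree edge C F has weight 14, equal to the heaviest edge on its tree cycle — swapping gives another MST of the same weight. Not unique.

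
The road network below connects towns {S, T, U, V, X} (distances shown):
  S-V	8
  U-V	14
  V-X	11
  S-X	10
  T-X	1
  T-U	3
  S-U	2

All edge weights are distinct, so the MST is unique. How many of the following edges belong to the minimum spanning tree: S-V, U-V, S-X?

1

Sort edges by weight, then run Kruskal:
T-X (1): add. Components now {V} {T,X} {U} {S}
S-U (2): add. Components now {V} {T,X} {S,U}
T-U (3): add. Components now {V} {S,T,U,X}
S-V (8): add. Components now {S,T,U,V,X}
MST edge set: {T-X, S-U, T-U, S-V}.
Of the listed edges, {S-V} are in the MST → 1.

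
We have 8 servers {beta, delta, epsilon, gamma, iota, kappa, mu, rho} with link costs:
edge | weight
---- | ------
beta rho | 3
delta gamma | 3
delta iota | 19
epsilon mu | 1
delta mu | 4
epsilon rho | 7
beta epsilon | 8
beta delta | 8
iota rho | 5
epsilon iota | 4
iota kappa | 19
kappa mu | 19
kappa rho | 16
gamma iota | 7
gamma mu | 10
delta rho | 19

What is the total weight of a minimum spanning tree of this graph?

36

Kruskal's algorithm — process edges by increasing weight (ties by edge label):
epsilon mu (1): add — endpoints in different components.
beta rho (3): add — endpoints in different components.
delta gamma (3): add — endpoints in different components.
delta mu (4): add — endpoints in different components.
epsilon iota (4): add — endpoints in different components.
iota rho (5): add — endpoints in different components.
epsilon rho (7): skip — epsilon and rho already connected.
gamma iota (7): skip — gamma and iota already connected.
beta delta (8): skip — beta and delta already connected.
beta epsilon (8): skip — epsilon and beta already connected.
gamma mu (10): skip — mu and gamma already connected.
kappa rho (16): add — endpoints in different components.
MST edges: epsilon mu, beta rho, delta gamma, delta mu, epsilon iota, iota rho, kappa rho; total weight 1+3+3+4+4+5+16 = 36.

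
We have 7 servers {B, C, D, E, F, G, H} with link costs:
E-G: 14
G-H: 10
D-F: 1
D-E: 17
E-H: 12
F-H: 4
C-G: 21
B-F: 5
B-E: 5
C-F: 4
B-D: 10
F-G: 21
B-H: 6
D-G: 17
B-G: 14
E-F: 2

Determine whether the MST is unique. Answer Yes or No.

Kruskal: consider edges lightest-first.
D-F (1): add — endpoints in different components.
E-F (2): add — endpoints in different components.
C-F (4): add — endpoints in different components.
F-H (4): add — endpoints in different components.
B-E (5): add — endpoints in different components.
B-F (5): skip — B and F already connected.
B-H (6): skip — B and H already connected.
B-D (10): skip — B and D already connected.
G-H (10): add — endpoints in different components.
Non-tree edge B-F has weight 5, equal to the heaviest edge on its tree cycle — swapping gives another MST of the same weight. Not unique.

No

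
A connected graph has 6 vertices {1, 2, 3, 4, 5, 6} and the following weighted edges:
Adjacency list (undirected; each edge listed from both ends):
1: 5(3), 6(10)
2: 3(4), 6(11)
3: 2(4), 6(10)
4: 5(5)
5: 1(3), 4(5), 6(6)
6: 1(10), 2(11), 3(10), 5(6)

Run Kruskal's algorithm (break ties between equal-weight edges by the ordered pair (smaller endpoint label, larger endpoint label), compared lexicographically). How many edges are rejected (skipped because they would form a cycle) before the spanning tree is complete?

1

Kruskal: consider edges lightest-first.
1 5 (3): add. Components now {1,5} {2} {3} {4} {6}
2 3 (4): add. Components now {1,5} {2,3} {4} {6}
4 5 (5): add. Components now {1,4,5} {2,3} {6}
5 6 (6): add. Components now {1,4,5,6} {2,3}
1 6 (10): skip — 1 and 6 already connected.
3 6 (10): add. Components now {1,2,3,4,5,6}
Edges rejected before the tree was complete: 1.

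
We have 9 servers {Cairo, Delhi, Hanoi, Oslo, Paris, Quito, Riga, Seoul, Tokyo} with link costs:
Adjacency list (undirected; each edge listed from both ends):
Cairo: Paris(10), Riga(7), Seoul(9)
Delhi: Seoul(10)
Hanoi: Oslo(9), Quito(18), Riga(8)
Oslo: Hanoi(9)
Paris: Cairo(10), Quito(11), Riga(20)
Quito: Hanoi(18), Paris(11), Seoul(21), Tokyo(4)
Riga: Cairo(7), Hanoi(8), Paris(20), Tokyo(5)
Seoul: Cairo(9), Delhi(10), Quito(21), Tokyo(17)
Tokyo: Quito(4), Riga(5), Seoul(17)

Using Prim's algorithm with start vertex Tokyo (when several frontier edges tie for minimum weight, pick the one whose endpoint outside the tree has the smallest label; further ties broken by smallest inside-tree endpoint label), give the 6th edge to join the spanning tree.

Prim, starting at Tokyo.
Step 1: frontier [Quito–Tokyo 4, Riga–Tokyo 5, Seoul–Tokyo 17] → take Quito–Tokyo (4); add Quito.
Step 2: frontier [Paris–Quito 11, Hanoi–Quito 18, Quito–Seoul 21, Riga–Tokyo 5, Seoul–Tokyo 17] → take Riga–Tokyo (5); add Riga.
Step 3: frontier [Paris–Quito 11, Hanoi–Quito 18, Quito–Seoul 21, Cairo–Riga 7, Hanoi–Riga 8, Paris–Riga 20, Seoul–Tokyo 17] → take Cairo–Riga (7); add Cairo.
Step 4: frontier [Cairo–Seoul 9, Cairo–Paris 10, Paris–Quito 11, Hanoi–Quito 18, Quito–Seoul 21, Hanoi–Riga 8, Paris–Riga 20, Seoul–Tokyo 17] → take Hanoi–Riga (8); add Hanoi.
Step 5: frontier [Cairo–Seoul 9, Cairo–Paris 10, Hanoi–Oslo 9, Paris–Quito 11, Quito–Seoul 21, Paris–Riga 20, Seoul–Tokyo 17] → take Hanoi–Oslo (9); add Oslo.
Step 6: frontier [Cairo–Seoul 9, Cairo–Paris 10, Paris–Quito 11, Quito–Seoul 21, Paris–Riga 20, Seoul–Tokyo 17] → take Cairo–Seoul (9); add Seoul.
Step 7: frontier [Cairo–Paris 10, Paris–Quito 11, Paris–Riga 20, Delhi–Seoul 10] → take Delhi–Seoul (10); add Delhi.
Step 8: frontier [Cairo–Paris 10, Paris–Quito 11, Paris–Riga 20] → take Cairo–Paris (10); add Paris.
The 6th edge added is Cairo–Seoul.

Cairo-Seoul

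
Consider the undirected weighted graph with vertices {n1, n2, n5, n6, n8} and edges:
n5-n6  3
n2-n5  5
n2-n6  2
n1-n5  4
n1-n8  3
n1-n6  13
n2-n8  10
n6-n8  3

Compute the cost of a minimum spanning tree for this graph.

Kruskal: consider edges lightest-first.
n2-n6 (2): add — endpoints in different components.
n1-n8 (3): add — endpoints in different components.
n5-n6 (3): add — endpoints in different components.
n6-n8 (3): add — endpoints in different components.
MST edges: n2-n6, n1-n8, n5-n6, n6-n8; total weight 2+3+3+3 = 11.

11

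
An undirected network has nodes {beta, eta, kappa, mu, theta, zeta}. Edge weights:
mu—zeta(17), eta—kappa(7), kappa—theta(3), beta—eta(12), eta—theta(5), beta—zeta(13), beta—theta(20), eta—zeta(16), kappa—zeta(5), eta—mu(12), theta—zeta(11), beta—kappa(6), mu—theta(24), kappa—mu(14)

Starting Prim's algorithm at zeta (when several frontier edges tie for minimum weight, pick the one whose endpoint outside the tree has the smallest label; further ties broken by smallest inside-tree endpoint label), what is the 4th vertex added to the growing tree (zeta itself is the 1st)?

eta

Prim, starting at zeta.
Step 1: frontier [kappa—zeta 5, theta—zeta 11, beta—zeta 13, eta—zeta 16, mu—zeta 17] → take kappa—zeta (5); add kappa.
Step 2: frontier [kappa—theta 3, beta—kappa 6, eta—kappa 7, kappa—mu 14, theta—zeta 11, beta—zeta 13, eta—zeta 16, mu—zeta 17] → take kappa—theta (3); add theta.
Step 3: frontier [beta—kappa 6, eta—kappa 7, kappa—mu 14, eta—theta 5, beta—theta 20, mu—theta 24, beta—zeta 13, eta—zeta 16, mu—zeta 17] → take eta—theta (5); add eta.
Step 4: frontier [beta—eta 12, eta—mu 12, beta—kappa 6, kappa—mu 14, beta—theta 20, mu—theta 24, beta—zeta 13, mu—zeta 17] → take beta—kappa (6); add beta.
Step 5: frontier [eta—mu 12, kappa—mu 14, mu—theta 24, mu—zeta 17] → take eta—mu (12); add mu.
Vertex order: zeta, kappa, theta, eta, beta, mu. The 4th vertex is eta.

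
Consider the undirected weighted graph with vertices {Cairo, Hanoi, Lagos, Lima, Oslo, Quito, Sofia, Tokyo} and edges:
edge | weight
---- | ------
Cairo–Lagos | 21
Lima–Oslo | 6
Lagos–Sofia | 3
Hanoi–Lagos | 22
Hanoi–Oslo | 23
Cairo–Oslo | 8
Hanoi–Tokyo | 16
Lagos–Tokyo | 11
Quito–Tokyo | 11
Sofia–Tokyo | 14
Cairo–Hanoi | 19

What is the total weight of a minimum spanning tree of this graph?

74

Kruskal: consider edges lightest-first.
Lagos–Sofia (3): add — endpoints in different components.
Lima–Oslo (6): add — endpoints in different components.
Cairo–Oslo (8): add — endpoints in different components.
Lagos–Tokyo (11): add — endpoints in different components.
Quito–Tokyo (11): add — endpoints in different components.
Sofia–Tokyo (14): skip — Sofia and Tokyo already connected.
Hanoi–Tokyo (16): add — endpoints in different components.
Cairo–Hanoi (19): add — endpoints in different components.
MST edges: Lagos–Sofia, Lima–Oslo, Cairo–Oslo, Lagos–Tokyo, Quito–Tokyo, Hanoi–Tokyo, Cairo–Hanoi; total weight 3+6+8+11+11+16+19 = 74.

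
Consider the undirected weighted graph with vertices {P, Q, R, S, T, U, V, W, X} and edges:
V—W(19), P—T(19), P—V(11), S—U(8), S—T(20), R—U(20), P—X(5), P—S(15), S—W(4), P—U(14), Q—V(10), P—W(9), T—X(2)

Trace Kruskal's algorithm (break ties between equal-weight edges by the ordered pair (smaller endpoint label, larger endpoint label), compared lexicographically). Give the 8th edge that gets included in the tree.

Kruskal: consider edges lightest-first.
T—X (2): add — endpoints in different components.
S—W (4): add — endpoints in different components.
P—X (5): add — endpoints in different components.
S—U (8): add — endpoints in different components.
P—W (9): add — endpoints in different components.
Q—V (10): add — endpoints in different components.
P—V (11): add — endpoints in different components.
P—U (14): skip — U and P already connected.
P—S (15): skip — S and P already connected.
P—T (19): skip — T and P already connected.
V—W (19): skip — W and V already connected.
R—U (20): add — endpoints in different components.
The 8th edge added is R—U.

R-U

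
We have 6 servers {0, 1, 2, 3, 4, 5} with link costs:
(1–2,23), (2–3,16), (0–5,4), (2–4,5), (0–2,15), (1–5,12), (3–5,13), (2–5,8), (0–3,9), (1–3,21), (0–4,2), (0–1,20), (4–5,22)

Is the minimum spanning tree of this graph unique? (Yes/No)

Sort edges by weight, then run Kruskal:
0–4 (2): add — endpoints in different components.
0–5 (4): add — endpoints in different components.
2–4 (5): add — endpoints in different components.
2–5 (8): skip — 2 and 5 already connected.
0–3 (9): add — endpoints in different components.
1–5 (12): add — endpoints in different components.
Every non-tree edge has weight strictly greater than the heaviest edge on the tree path between its endpoints, so the MST is unique.

Yes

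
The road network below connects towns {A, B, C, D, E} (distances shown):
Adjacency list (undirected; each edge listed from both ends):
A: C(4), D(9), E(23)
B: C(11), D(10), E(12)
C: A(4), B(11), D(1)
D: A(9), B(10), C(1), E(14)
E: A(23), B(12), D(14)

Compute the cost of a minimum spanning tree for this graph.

Sort edges by weight, then run Kruskal:
C–D (1): add. Components now {A} {B} {C,D} {E}
A–C (4): add. Components now {A,C,D} {B} {E}
A–D (9): skip — A and D already connected.
B–D (10): add. Components now {A,B,C,D} {E}
B–C (11): skip — B and C already connected.
B–E (12): add. Components now {A,B,C,D,E}
MST edges: C–D, A–C, B–D, B–E; total weight 1+4+10+12 = 27.

27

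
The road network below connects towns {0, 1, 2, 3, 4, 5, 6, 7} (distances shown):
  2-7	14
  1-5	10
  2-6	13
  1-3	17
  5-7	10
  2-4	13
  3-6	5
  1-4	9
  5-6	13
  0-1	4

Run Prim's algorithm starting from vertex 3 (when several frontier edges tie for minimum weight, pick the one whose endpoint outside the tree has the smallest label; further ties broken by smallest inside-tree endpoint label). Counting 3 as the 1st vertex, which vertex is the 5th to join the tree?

1

Prim's algorithm from 3:
Step 1: cheapest edge leaving the tree is 3-6 (5); add 6.
Step 2: cheapest edge leaving the tree is 2-6 (13); add 2.
Step 3: cheapest edge leaving the tree is 2-4 (13); add 4.
Step 4: cheapest edge leaving the tree is 1-4 (9); add 1.
Step 5: cheapest edge leaving the tree is 0-1 (4); add 0.
Step 6: cheapest edge leaving the tree is 1-5 (10); add 5.
Step 7: cheapest edge leaving the tree is 5-7 (10); add 7.
Vertex order: 3, 6, 2, 4, 1, 0, 5, 7. The 5th vertex is 1.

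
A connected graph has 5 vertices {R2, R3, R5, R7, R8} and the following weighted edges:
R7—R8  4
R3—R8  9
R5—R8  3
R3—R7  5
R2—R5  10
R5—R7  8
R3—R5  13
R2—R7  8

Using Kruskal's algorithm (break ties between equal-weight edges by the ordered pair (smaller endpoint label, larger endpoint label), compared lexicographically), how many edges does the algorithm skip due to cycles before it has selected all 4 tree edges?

Sort edges by weight, then run Kruskal:
R5—R8 (3): add — endpoints in different components.
R7—R8 (4): add — endpoints in different components.
R3—R7 (5): add — endpoints in different components.
R2—R7 (8): add — endpoints in different components.
Edges rejected before the tree was complete: 0.

0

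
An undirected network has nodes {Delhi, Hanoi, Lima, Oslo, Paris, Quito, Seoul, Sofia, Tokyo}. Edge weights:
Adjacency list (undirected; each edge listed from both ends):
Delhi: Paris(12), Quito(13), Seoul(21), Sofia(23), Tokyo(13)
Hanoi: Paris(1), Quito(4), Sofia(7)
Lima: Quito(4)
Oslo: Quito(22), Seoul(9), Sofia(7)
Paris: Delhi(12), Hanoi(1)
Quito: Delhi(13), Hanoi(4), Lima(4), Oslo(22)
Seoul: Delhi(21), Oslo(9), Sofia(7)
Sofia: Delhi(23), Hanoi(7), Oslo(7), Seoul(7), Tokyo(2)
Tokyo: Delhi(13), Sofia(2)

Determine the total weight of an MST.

44

Kruskal's algorithm — process edges by increasing weight (ties by edge label):
Hanoi–Paris (1): add — endpoints in different components.
Sofia–Tokyo (2): add — endpoints in different components.
Hanoi–Quito (4): add — endpoints in different components.
Lima–Quito (4): add — endpoints in different components.
Hanoi–Sofia (7): add — endpoints in different components.
Oslo–Sofia (7): add — endpoints in different components.
Seoul–Sofia (7): add — endpoints in different components.
Oslo–Seoul (9): skip — Seoul and Oslo already connected.
Delhi–Paris (12): add — endpoints in different components.
MST edges: Hanoi–Paris, Sofia–Tokyo, Hanoi–Quito, Lima–Quito, Hanoi–Sofia, Oslo–Sofia, Seoul–Sofia, Delhi–Paris; total weight 1+2+4+4+7+7+7+12 = 44.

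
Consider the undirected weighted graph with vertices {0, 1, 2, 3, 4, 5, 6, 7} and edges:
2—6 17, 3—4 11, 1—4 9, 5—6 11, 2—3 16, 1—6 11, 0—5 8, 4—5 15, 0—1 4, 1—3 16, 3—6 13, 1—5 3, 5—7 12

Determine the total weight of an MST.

Sort edges by weight, then run Kruskal:
1—5 (3): add — endpoints in different components.
0—1 (4): add — endpoints in different components.
0—5 (8): skip — 0 and 5 already connected.
1—4 (9): add — endpoints in different components.
1—6 (11): add — endpoints in different components.
3—4 (11): add — endpoints in different components.
5—6 (11): skip — 5 and 6 already connected.
5—7 (12): add — endpoints in different components.
3—6 (13): skip — 3 and 6 already connected.
4—5 (15): skip — 4 and 5 already connected.
1—3 (16): skip — 1 and 3 already connected.
2—3 (16): add — endpoints in different components.
MST edges: 1—5, 0—1, 1—4, 1—6, 3—4, 5—7, 2—3; total weight 3+4+9+11+11+12+16 = 66.

66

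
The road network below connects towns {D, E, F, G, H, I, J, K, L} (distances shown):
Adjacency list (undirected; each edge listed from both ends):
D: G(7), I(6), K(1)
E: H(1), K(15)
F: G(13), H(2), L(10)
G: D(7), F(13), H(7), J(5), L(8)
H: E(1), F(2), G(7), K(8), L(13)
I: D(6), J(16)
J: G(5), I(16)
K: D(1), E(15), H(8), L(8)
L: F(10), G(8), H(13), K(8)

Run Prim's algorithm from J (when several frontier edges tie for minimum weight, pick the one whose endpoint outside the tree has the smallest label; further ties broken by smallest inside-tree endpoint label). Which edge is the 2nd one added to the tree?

Prim's algorithm from J:
Step 1: cheapest edge leaving the tree is G J (5); add G.
Step 2: cheapest edge leaving the tree is D G (7); add D.
Step 3: cheapest edge leaving the tree is D K (1); add K.
Step 4: cheapest edge leaving the tree is D I (6); add I.
Step 5: cheapest edge leaving the tree is G H (7); add H.
Step 6: cheapest edge leaving the tree is E H (1); add E.
Step 7: cheapest edge leaving the tree is F H (2); add F.
Step 8: cheapest edge leaving the tree is G L (8); add L.
The 2nd edge added is D G.

D-G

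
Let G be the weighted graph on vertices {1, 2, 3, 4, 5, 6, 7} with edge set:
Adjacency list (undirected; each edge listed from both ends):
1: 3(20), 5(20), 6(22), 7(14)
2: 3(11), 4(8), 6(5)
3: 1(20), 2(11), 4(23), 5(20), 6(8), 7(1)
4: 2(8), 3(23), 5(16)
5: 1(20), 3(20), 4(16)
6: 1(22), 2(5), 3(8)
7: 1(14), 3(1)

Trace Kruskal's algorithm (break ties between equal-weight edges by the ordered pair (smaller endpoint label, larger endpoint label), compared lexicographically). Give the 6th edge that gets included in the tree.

Sort edges by weight, then run Kruskal:
3-7 (1): add — endpoints in different components.
2-6 (5): add — endpoints in different components.
2-4 (8): add — endpoints in different components.
3-6 (8): add — endpoints in different components.
2-3 (11): skip — 2 and 3 already connected.
1-7 (14): add — endpoints in different components.
4-5 (16): add — endpoints in different components.
The 6th edge added is 4-5.

4-5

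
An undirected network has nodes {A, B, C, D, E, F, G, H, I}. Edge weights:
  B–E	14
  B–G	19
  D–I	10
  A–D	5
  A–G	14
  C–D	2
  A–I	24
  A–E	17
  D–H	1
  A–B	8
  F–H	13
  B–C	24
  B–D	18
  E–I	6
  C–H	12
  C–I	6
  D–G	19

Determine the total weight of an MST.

55

Sort edges by weight, then run Kruskal:
D–H (1): add — endpoints in different components.
C–D (2): add — endpoints in different components.
A–D (5): add — endpoints in different components.
C–I (6): add — endpoints in different components.
E–I (6): add — endpoints in different components.
A–B (8): add — endpoints in different components.
D–I (10): skip — D and I already connected.
C–H (12): skip — C and H already connected.
F–H (13): add — endpoints in different components.
A–G (14): add — endpoints in different components.
MST edges: D–H, C–D, A–D, C–I, E–I, A–B, F–H, A–G; total weight 1+2+5+6+6+8+13+14 = 55.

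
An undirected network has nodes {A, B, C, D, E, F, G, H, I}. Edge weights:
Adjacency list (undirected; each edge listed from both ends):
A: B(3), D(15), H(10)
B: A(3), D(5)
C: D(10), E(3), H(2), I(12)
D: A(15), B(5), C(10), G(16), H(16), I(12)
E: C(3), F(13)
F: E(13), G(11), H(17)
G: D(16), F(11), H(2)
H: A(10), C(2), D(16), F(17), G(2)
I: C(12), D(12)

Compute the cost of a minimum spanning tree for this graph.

48

Kruskal's algorithm — process edges by increasing weight (ties by edge label):
C—H (2): add — endpoints in different components.
G—H (2): add — endpoints in different components.
A—B (3): add — endpoints in different components.
C—E (3): add — endpoints in different components.
B—D (5): add — endpoints in different components.
A—H (10): add — endpoints in different components.
C—D (10): skip — C and D already connected.
F—G (11): add — endpoints in different components.
C—I (12): add — endpoints in different components.
MST edges: C—H, G—H, A—B, C—E, B—D, A—H, F—G, C—I; total weight 2+2+3+3+5+10+11+12 = 48.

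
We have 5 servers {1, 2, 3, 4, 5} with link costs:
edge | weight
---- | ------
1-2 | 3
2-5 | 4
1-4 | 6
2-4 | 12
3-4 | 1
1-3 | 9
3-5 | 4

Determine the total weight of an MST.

Kruskal's algorithm — process edges by increasing weight (ties by edge label):
3-4 (1): add — endpoints in different components.
1-2 (3): add — endpoints in different components.
2-5 (4): add — endpoints in different components.
3-5 (4): add — endpoints in different components.
MST edges: 3-4, 1-2, 2-5, 3-5; total weight 1+3+4+4 = 12.

12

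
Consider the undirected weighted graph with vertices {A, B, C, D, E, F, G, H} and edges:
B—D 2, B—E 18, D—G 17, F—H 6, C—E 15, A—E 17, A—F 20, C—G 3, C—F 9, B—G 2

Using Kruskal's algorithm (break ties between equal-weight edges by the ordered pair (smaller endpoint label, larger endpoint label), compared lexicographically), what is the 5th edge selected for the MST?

Kruskal's algorithm — process edges by increasing weight (ties by edge label):
B—D (2): add — endpoints in different components.
B—G (2): add — endpoints in different components.
C—G (3): add — endpoints in different components.
F—H (6): add — endpoints in different components.
C—F (9): add — endpoints in different components.
C—E (15): add — endpoints in different components.
A—E (17): add — endpoints in different components.
The 5th edge added is C—F.

C-F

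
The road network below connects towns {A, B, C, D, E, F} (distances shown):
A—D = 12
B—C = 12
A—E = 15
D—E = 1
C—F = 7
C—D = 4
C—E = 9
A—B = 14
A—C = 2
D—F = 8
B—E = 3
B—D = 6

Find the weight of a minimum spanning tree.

Sort edges by weight, then run Kruskal:
D—E (1): add. Components now {A} {B} {C} {D,E} {F}
A—C (2): add. Components now {A,C} {B} {D,E} {F}
B—E (3): add. Components now {A,C} {B,D,E} {F}
C—D (4): add. Components now {A,B,C,D,E} {F}
B—D (6): skip — B and D already connected.
C—F (7): add. Components now {A,B,C,D,E,F}
MST edges: D—E, A—C, B—E, C—D, C—F; total weight 1+2+3+4+7 = 17.

17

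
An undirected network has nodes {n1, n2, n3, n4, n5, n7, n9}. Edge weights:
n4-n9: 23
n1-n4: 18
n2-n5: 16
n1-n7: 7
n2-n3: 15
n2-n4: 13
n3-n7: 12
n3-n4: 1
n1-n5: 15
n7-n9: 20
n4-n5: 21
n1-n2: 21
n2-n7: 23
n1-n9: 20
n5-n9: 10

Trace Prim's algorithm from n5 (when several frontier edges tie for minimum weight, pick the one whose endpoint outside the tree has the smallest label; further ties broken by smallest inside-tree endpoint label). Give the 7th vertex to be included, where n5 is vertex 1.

n2

Prim, starting at n5.
Step 1: cheapest edge leaving the tree is n5-n9 (10); add n9.
Step 2: cheapest edge leaving the tree is n1-n5 (15); add n1.
Step 3: cheapest edge leaving the tree is n1-n7 (7); add n7.
Step 4: cheapest edge leaving the tree is n3-n7 (12); add n3.
Step 5: cheapest edge leaving the tree is n3-n4 (1); add n4.
Step 6: cheapest edge leaving the tree is n2-n4 (13); add n2.
Vertex order: n5, n9, n1, n7, n3, n4, n2. The 7th vertex is n2.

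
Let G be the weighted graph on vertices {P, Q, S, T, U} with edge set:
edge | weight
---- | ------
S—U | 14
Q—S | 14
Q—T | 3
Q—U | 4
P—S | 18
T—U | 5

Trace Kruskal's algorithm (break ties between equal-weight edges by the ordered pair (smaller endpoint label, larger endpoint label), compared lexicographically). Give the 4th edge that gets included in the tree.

Kruskal's algorithm — process edges by increasing weight (ties by edge label):
Q—T (3): add — endpoints in different components.
Q—U (4): add — endpoints in different components.
T—U (5): skip — U and T already connected.
Q—S (14): add — endpoints in different components.
S—U (14): skip — S and U already connected.
P—S (18): add — endpoints in different components.
The 4th edge added is P—S.

P-S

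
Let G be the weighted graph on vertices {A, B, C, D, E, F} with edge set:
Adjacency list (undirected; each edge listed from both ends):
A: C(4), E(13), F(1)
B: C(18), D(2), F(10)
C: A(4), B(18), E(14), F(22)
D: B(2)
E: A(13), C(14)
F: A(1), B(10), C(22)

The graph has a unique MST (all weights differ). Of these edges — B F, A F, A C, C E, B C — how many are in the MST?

Kruskal: consider edges lightest-first.
A F (1): add. Components now {A,F} {B} {C} {D} {E}
B D (2): add. Components now {A,F} {B,D} {C} {E}
A C (4): add. Components now {A,C,F} {B,D} {E}
B F (10): add. Components now {A,B,C,D,F} {E}
A E (13): add. Components now {A,B,C,D,E,F}
MST edge set: {A F, B D, A C, B F, A E}.
Of the listed edges, {B F, A F, A C} are in the MST → 3.

3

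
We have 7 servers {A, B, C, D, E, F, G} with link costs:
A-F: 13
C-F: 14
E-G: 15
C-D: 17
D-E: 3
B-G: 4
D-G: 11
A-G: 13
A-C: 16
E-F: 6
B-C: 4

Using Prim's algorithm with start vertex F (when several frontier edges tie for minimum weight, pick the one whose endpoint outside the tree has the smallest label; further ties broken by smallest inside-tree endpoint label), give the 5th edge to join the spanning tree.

Prim's algorithm from F:
Step 1: frontier [E-F 6, A-F 13, C-F 14] → take E-F (6); add E.
Step 2: frontier [D-E 3, E-G 15, A-F 13, C-F 14] → take D-E (3); add D.
Step 3: frontier [D-G 11, C-D 17, E-G 15, A-F 13, C-F 14] → take D-G (11); add G.
Step 4: frontier [C-D 17, A-F 13, C-F 14, B-G 4, A-G 13] → take B-G (4); add B.
Step 5: frontier [B-C 4, C-D 17, A-F 13, C-F 14, A-G 13] → take B-C (4); add C.
Step 6: frontier [A-C 16, A-F 13, A-G 13] → take A-F (13); add A.
The 5th edge added is B-C.

B-C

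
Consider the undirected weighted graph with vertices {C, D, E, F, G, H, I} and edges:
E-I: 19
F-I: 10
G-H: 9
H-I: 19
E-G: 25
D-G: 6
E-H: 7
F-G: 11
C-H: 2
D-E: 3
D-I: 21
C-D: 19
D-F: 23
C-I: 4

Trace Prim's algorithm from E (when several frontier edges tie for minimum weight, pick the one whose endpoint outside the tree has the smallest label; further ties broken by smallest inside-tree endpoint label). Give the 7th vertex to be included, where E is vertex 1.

F

Prim's algorithm from E:
Step 1: frontier [D-E 3, E-H 7, E-I 19, E-G 25] → take D-E (3); add D.
Step 2: frontier [D-G 6, C-D 19, D-I 21, D-F 23, E-H 7, E-I 19, E-G 25] → take D-G (6); add G.
Step 3: frontier [C-D 19, D-I 21, D-F 23, E-H 7, E-I 19, G-H 9, F-G 11] → take E-H (7); add H.
Step 4: frontier [C-D 19, D-I 21, D-F 23, E-I 19, F-G 11, C-H 2, H-I 19] → take C-H (2); add C.
Step 5: frontier [C-I 4, D-I 21, D-F 23, E-I 19, F-G 11, H-I 19] → take C-I (4); add I.
Step 6: frontier [D-F 23, F-G 11, F-I 10] → take F-I (10); add F.
Vertex order: E, D, G, H, C, I, F. The 7th vertex is F.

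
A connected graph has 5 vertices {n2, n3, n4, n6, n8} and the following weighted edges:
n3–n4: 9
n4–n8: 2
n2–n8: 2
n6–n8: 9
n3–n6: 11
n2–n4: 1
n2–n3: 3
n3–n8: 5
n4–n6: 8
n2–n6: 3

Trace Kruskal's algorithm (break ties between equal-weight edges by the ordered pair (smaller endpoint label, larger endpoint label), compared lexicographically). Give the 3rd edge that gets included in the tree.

Kruskal's algorithm — process edges by increasing weight (ties by edge label):
n2–n4 (1): add. Components now {n8} {n2,n4} {n3} {n6}
n2–n8 (2): add. Components now {n2,n4,n8} {n3} {n6}
n4–n8 (2): skip — n8 and n4 already connected.
n2–n3 (3): add. Components now {n2,n3,n4,n8} {n6}
n2–n6 (3): add. Components now {n2,n3,n4,n6,n8}
The 3rd edge added is n2–n3.

n2-n3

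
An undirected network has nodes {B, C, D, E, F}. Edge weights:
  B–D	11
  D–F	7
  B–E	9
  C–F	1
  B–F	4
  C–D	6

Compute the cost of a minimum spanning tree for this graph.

20

Kruskal: consider edges lightest-first.
C–F (1): add — endpoints in different components.
B–F (4): add — endpoints in different components.
C–D (6): add — endpoints in different components.
D–F (7): skip — D and F already connected.
B–E (9): add — endpoints in different components.
MST edges: C–F, B–F, C–D, B–E; total weight 1+4+6+9 = 20.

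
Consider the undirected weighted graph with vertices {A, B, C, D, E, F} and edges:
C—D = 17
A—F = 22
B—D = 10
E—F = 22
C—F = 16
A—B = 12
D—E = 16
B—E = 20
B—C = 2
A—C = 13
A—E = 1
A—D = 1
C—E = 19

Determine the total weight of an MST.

30

Prim's algorithm from B:
Step 1: cheapest edge leaving the tree is B—C (2); add C.
Step 2: cheapest edge leaving the tree is B—D (10); add D.
Step 3: cheapest edge leaving the tree is A—D (1); add A.
Step 4: cheapest edge leaving the tree is A—E (1); add E.
Step 5: cheapest edge leaving the tree is C—F (16); add F.
MST edges: B—C, B—D, A—D, A—E, C—F; total weight 2+10+1+1+16 = 30.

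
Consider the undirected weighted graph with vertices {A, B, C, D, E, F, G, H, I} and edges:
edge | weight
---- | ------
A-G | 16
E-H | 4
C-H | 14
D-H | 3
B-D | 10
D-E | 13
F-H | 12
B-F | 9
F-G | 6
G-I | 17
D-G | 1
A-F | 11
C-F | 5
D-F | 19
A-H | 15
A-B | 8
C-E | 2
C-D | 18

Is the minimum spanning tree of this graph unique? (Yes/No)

Sort edges by weight, then run Kruskal:
D-G (1): add — endpoints in different components.
C-E (2): add — endpoints in different components.
D-H (3): add — endpoints in different components.
E-H (4): add — endpoints in different components.
C-F (5): add — endpoints in different components.
F-G (6): skip — F and G already connected.
A-B (8): add — endpoints in different components.
B-F (9): add — endpoints in different components.
B-D (10): skip — B and D already connected.
A-F (11): skip — A and F already connected.
F-H (12): skip — F and H already connected.
D-E (13): skip — D and E already connected.
C-H (14): skip — C and H already connected.
A-H (15): skip — A and H already connected.
A-G (16): skip — A and G already connected.
G-I (17): add — endpoints in different components.
Every non-tree edge has weight strictly greater than the heaviest edge on the tree path between its endpoints, so the MST is unique.

Yes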